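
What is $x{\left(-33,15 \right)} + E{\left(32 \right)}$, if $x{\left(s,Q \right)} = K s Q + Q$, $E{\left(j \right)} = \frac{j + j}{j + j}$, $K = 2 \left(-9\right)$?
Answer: $8926$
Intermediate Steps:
$K = -18$
$E{\left(j \right)} = 1$ ($E{\left(j \right)} = \frac{2 j}{2 j} = 2 j \frac{1}{2 j} = 1$)
$x{\left(s,Q \right)} = Q - 18 Q s$ ($x{\left(s,Q \right)} = - 18 s Q + Q = - 18 Q s + Q = Q - 18 Q s$)
$x{\left(-33,15 \right)} + E{\left(32 \right)} = 15 \left(1 - -594\right) + 1 = 15 \left(1 + 594\right) + 1 = 15 \cdot 595 + 1 = 8925 + 1 = 8926$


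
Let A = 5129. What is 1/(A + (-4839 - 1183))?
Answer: -1/893 ≈ -0.0011198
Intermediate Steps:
1/(A + (-4839 - 1183)) = 1/(5129 + (-4839 - 1183)) = 1/(5129 - 6022) = 1/(-893) = -1/893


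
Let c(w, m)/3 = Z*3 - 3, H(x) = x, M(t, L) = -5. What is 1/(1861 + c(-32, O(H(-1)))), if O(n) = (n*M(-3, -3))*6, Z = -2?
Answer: 1/1834 ≈ 0.00054526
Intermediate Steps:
O(n) = -30*n (O(n) = (n*(-5))*6 = -5*n*6 = -30*n)
c(w, m) = -27 (c(w, m) = 3*(-2*3 - 3) = 3*(-6 - 3) = 3*(-9) = -27)
1/(1861 + c(-32, O(H(-1)))) = 1/(1861 - 27) = 1/1834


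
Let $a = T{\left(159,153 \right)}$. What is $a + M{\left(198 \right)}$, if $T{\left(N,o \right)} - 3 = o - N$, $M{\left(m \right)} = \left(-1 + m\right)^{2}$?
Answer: $38806$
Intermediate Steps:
$T{\left(N,o \right)} = 3 + o - N$ ($T{\left(N,o \right)} = 3 - \left(N - o\right) = 3 + o - N$)
$a = -3$ ($a = 3 + 153 - 159 = -3$)
$a + M{\left(198 \right)} = -3 + \left(-1 + 198\right)^{2} = -3 + 197^{2} = -3 + 38809 = 38806$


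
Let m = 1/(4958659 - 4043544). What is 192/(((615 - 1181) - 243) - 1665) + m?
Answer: -87849803/1131997255 ≈ -0.077606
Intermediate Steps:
m = 1/915115 ≈ 1.0928e-6
192/(((615 - 1181) - 243) - 1665) + m = 192/(((615 - 1181) - 243) - 1665) + 1/915115 = 192/((-566 - 243) - 1665) + 1/915115 = 192/(-809 - 1665) + 1/915115 = 192/(-2474) + 1/915115 = -1/2474*192 + 1/915115 = -96/1237 + 1/915115 = -87849803/1131997255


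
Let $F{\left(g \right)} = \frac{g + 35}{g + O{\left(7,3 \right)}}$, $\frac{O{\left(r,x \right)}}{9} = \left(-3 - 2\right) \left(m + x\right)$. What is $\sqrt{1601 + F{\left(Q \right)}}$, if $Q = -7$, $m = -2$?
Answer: $\frac{\sqrt{270478}}{13} \approx 40.006$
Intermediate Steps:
$O{\left(r,x \right)} = 90 - 45 x$ ($O{\left(r,x \right)} = 9 \left(-3 - 2\right) \left(-2 + x\right) = 9 \left(- 5 \left(-2 + x\right)\right) = 9 \left(10 - 5 x\right) = 90 - 45 x$)
$F{\left(g \right)} = \frac{35 + g}{-45 + g}$ ($F{\left(g \right)} = \frac{g + 35}{g + \left(90 - 135\right)} = \frac{35 + g}{g + \left(90 - 135\right)} = \frac{35 + g}{g - 45} = \frac{35 + g}{-45 + g}$)
$\sqrt{1601 + F{\left(Q \right)}} = \sqrt{1601 + \frac{35 - 7}{-45 - 7}} = \sqrt{1601 + \frac{1}{-52} \cdot 28} = \sqrt{1601 - \frac{7}{13}} = \sqrt{\frac{20806}{13}} = \frac{\sqrt{270478}}{13}$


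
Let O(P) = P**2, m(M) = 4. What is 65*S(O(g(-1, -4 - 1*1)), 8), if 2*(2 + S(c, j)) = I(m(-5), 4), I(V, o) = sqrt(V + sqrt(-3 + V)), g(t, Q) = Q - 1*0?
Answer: -130 + 65*sqrt(5)/2 ≈ -57.328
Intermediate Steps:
g(t, Q) = Q (g(t, Q) = Q + 0 = Q)
S(c, j) = -2 + sqrt(5)/2 (S(c, j) = -2 + sqrt(4 + sqrt(-3 + 4))/2 = -2 + sqrt(4 + sqrt(1))/2 = -2 + sqrt(4 + 1)/2 = -2 + sqrt(5)/2)
65*S(O(g(-1, -4 - 1*1)), 8) = 65*(-2 + sqrt(5)/2) = -130 + 65*sqrt(5)/2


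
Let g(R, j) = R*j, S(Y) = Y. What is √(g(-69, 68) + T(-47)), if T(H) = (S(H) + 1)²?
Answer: 4*I*√161 ≈ 50.754*I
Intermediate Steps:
T(H) = (1 + H)² (T(H) = (H + 1)² = (1 + H)²)
√(g(-69, 68) + T(-47)) = √(-69*68 + (1 - 47)²) = √(-4692 + (-46)²) = √(-4692 + 2116) = √(-2576) = 4*I*√161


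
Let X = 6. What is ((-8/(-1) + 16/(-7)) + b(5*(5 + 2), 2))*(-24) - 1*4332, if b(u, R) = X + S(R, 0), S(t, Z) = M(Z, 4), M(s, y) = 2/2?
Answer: -32460/7 ≈ -4637.1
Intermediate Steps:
M(s, y) = 1 (M(s, y) = 2*(½) = 1)
S(t, Z) = 1
b(u, R) = 7 (b(u, R) = 6 + 1 = 7)
((-8/(-1) + 16/(-7)) + b(5*(5 + 2), 2))*(-24) - 1*4332 = ((-8/(-1) + 16/(-7)) + 7)*(-24) - 1*4332 = ((-8*(-1) + 16*(-⅐)) + 7)*(-24) - 4332 = ((8 - 16/7) + 7)*(-24) - 4332 = (40/7 + 7)*(-24) - 4332 = (89/7)*(-24) - 4332 = -2136/7 - 4332 = -32460/7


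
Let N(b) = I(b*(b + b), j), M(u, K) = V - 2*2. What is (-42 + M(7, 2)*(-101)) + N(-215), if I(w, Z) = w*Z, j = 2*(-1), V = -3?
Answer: -184235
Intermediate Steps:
M(u, K) = -7 (M(u, K) = -3 - 2*2 = -3 - 4 = -7)
j = -2
I(w, Z) = Z*w
N(b) = -4*b² (N(b) = -2*b*(b + b) = -2*b*2*b = -4*b²)
(-42 + M(7, 2)*(-101)) + N(-215) = (-42 - 7*(-101)) - 4*(-215)² = (-42 + 707) - 4*46225 = 665 - 184900 = -184235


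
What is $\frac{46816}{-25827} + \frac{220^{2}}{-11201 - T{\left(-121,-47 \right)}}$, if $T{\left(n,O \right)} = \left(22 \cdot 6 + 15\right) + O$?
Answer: $- \frac{593031472}{97290309} \approx -6.0955$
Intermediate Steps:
$T{\left(n,O \right)} = 147 + O$ ($T{\left(n,O \right)} = \left(132 + 15\right) + O = 147 + O$)
$\frac{46816}{-25827} + \frac{220^{2}}{-11201 - T{\left(-121,-47 \right)}} = \frac{46816}{-25827} + \frac{220^{2}}{-11201 - \left(147 - 47\right)} = 46816 \left(- \frac{1}{25827}\right) + \frac{48400}{-11201 - 100} = - \frac{46816}{25827} + \frac{48400}{-11201 - 100} = - \frac{46816}{25827} + \frac{48400}{-11301} = - \frac{46816}{25827} + 48400 \left(- \frac{1}{11301}\right) = - \frac{46816}{25827} - \frac{48400}{11301} = - \frac{593031472}{97290309}$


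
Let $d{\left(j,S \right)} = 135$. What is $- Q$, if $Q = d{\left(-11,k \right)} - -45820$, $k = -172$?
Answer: $-45955$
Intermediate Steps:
$Q = 45955$ ($Q = 135 - -45820 = 135 + 45820 = 45955$)
$- Q = \left(-1\right) 45955 = -45955$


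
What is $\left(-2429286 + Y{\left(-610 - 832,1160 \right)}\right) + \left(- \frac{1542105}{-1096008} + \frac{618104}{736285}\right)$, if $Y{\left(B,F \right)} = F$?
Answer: $- \frac{653144448519888841}{268991416760} \approx -2.4281 \cdot 10^{6}$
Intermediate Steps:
$\left(-2429286 + Y{\left(-610 - 832,1160 \right)}\right) + \left(- \frac{1542105}{-1096008} + \frac{618104}{736285}\right) = \left(-2429286 + 1160\right) + \left(- \frac{1542105}{-1096008} + \frac{618104}{736285}\right) = -2428126 + \left(\left(-1542105\right) \left(- \frac{1}{1096008}\right) + 618104 \cdot \frac{1}{736285}\right) = -2428126 + \left(\frac{514035}{365336} + \frac{618104}{736285}\right) = -2428126 + \frac{604291902919}{268991416760} = - \frac{653144448519888841}{268991416760}$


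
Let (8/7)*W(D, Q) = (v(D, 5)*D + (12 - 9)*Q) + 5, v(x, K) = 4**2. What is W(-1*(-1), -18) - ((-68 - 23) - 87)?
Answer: 1193/8 ≈ 149.13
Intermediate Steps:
v(x, K) = 16
W(D, Q) = 35/8 + 14*D + 21*Q/8 (W(D, Q) = 7*((16*D + (12 - 9)*Q) + 5)/8 = 7*((16*D + 3*Q) + 5)/8 = 7*((3*Q + 16*D) + 5)/8 = 7*(5 + 3*Q + 16*D)/8 = 35/8 + 14*D + 21*Q/8)
W(-1*(-1), -18) - ((-68 - 23) - 87) = (35/8 + 14*(-1*(-1)) + (21/8)*(-18)) - ((-68 - 23) - 87) = (35/8 + 14*1 - 189/4) - (-91 - 87) = (35/8 + 14 - 189/4) - 1*(-178) = -231/8 + 178 = 1193/8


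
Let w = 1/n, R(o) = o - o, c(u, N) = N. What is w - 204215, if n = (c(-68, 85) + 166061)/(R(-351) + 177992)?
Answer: -16964663699/83073 ≈ -2.0421e+5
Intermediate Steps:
R(o) = 0
n = 83073/88996 (n = (85 + 166061)/(0 + 177992) = 166146/177992 = 166146*(1/177992) = 83073/88996 ≈ 0.93345)
w = 88996/83073 (w = 1/(83073/88996) = 88996/83073 ≈ 1.0713)
w - 204215 = 88996/83073 - 204215 = -16964663699/83073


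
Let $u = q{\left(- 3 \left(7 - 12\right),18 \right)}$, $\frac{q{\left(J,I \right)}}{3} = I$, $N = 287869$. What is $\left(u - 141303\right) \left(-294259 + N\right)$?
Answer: $902581110$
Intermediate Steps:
$q{\left(J,I \right)} = 3 I$
$u = 54$ ($u = 3 \cdot 18 = 54$)
$\left(u - 141303\right) \left(-294259 + N\right) = \left(54 - 141303\right) \left(-294259 + 287869\right) = \left(-141249\right) \left(-6390\right) = 902581110$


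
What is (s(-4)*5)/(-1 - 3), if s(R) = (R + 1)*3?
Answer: 45/4 ≈ 11.250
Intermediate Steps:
s(R) = 3 + 3*R (s(R) = (1 + R)*3 = 3 + 3*R)
(s(-4)*5)/(-1 - 3) = ((3 + 3*(-4))*5)/(-1 - 3) = ((3 - 12)*5)/(-4) = -9*5*(-¼) = -45*(-¼) = 45/4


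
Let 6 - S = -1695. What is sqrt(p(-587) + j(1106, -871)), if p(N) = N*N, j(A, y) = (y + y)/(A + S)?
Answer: 3*sqrt(301660006543)/2807 ≈ 587.00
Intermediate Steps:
S = 1701 (S = 6 - 1*(-1695) = 6 + 1695 = 1701)
j(A, y) = 2*y/(1701 + A) (j(A, y) = (y + y)/(A + 1701) = (2*y)/(1701 + A) = 2*y/(1701 + A))
p(N) = N**2
sqrt(p(-587) + j(1106, -871)) = sqrt((-587)**2 + 2*(-871)/(1701 + 1106)) = sqrt(344569 + 2*(-871)/2807) = sqrt(344569 + 2*(-871)*(1/2807)) = sqrt(344569 - 1742/2807) = sqrt(967203441/2807) = 3*sqrt(301660006543)/2807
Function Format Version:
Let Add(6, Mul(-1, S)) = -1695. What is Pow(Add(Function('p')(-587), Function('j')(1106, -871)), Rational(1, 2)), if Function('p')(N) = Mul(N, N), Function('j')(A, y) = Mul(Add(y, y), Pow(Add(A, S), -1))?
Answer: Mul(Rational(3, 2807), Pow(301660006543, Rational(1, 2))) ≈ 587.00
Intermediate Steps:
S = 1701 (S = Add(6, Mul(-1, -1695)) = Add(6, 1695) = 1701)
Function('j')(A, y) = Mul(2, y, Pow(Add(1701, A), -1)) (Function('j')(A, y) = Mul(Add(y, y), Pow(Add(A, 1701), -1)) = Mul(Mul(2, y), Pow(Add(1701, A), -1)) = Mul(2, y, Pow(Add(1701, A), -1)))
Function('p')(N) = Pow(N, 2)
Pow(Add(Function('p')(-587), Function('j')(1106, -871)), Rational(1, 2)) = Pow(Add(Pow(-587, 2), Mul(2, -871, Pow(Add(1701, 1106), -1))), Rational(1, 2)) = Pow(Add(344569, Mul(2, -871, Pow(2807, -1))), Rational(1, 2)) = Pow(Add(344569, Mul(2, -871, Rational(1, 2807))), Rational(1, 2)) = Pow(Add(344569, Rational(-1742, 2807)), Rational(1, 2)) = Pow(Rational(967203441, 2807), Rational(1, 2)) = Mul(Rational(3, 2807), Pow(301660006543, Rational(1, 2)))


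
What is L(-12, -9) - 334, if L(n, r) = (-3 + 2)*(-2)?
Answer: -332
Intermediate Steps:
L(n, r) = 2 (L(n, r) = -1*(-2) = 2)
L(-12, -9) - 334 = 2 - 334 = -332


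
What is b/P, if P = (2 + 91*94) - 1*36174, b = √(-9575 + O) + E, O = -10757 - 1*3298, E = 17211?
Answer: -5737/9206 - I*√23630/27618 ≈ -0.62318 - 0.005566*I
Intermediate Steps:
O = -14055 (O = -10757 - 3298 = -14055)
b = 17211 + I*√23630 (b = √(-9575 - 14055) + 17211 = √(-23630) + 17211 = I*√23630 + 17211 = 17211 + I*√23630 ≈ 17211.0 + 153.72*I)
P = -27618 (P = (2 + 8554) - 36174 = 8556 - 36174 = -27618)
b/P = (17211 + I*√23630)/(-27618) = (17211 + I*√23630)*(-1/27618) = -5737/9206 - I*√23630/27618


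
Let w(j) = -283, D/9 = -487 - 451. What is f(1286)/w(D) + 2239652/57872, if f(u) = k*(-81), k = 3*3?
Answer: 169002551/4094444 ≈ 41.276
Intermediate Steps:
D = -8442 (D = 9*(-487 - 451) = 9*(-938) = -8442)
k = 9
f(u) = -729 (f(u) = 9*(-81) = -729)
f(1286)/w(D) + 2239652/57872 = -729/(-283) + 2239652/57872 = -729*(-1/283) + 2239652*(1/57872) = 729/283 + 559913/14468 = 169002551/4094444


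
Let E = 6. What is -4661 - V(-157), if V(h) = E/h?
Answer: -731771/157 ≈ -4661.0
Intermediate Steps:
V(h) = 6/h
-4661 - V(-157) = -4661 - 6/(-157) = -4661 - 6*(-1)/157 = -4661 - 1*(-6/157) = -4661 + 6/157 = -731771/157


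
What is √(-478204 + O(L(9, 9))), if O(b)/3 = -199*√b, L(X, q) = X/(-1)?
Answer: √(-478204 - 1791*I) ≈ 1.295 - 691.52*I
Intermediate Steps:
L(X, q) = -X (L(X, q) = X*(-1) = -X)
O(b) = -597*√b (O(b) = 3*(-199*√b) = -597*√b)
√(-478204 + O(L(9, 9))) = √(-478204 - 597*3*I) = √(-478204 - 1791*I)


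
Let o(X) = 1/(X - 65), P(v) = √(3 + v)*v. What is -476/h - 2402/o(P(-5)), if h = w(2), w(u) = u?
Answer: 155892 + 12010*I*√2 ≈ 1.5589e+5 + 16985.0*I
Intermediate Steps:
h = 2
P(v) = v*√(3 + v)
o(X) = 1/(-65 + X)
-476/h - 2402/o(P(-5)) = -476/2 - (-156130 - 12010*√(3 - 5)) = -476*½ - (-156130 - 12010*I*√2) = -238 - (-156130 - 12010*I*√2) = -238 - 2402*(-65 - 5*I*√2) = -238 + (156130 + 12010*I*√2) = 155892 + 12010*I*√2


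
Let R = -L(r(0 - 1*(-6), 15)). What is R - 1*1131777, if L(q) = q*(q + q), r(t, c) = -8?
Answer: -1131905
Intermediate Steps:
L(q) = 2*q² (L(q) = q*(2*q) = 2*q²)
R = -128 (R = -2*(-8)² = -2*64 = -1*128 = -128)
R - 1*1131777 = -128 - 1*1131777 = -128 - 1131777 = -1131905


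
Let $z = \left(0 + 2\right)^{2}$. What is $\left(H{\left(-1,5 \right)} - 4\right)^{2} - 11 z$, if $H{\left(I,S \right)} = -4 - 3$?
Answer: $77$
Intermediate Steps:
$z = 4$ ($z = 2^{2} = 4$)
$H{\left(I,S \right)} = -7$
$\left(H{\left(-1,5 \right)} - 4\right)^{2} - 11 z = \left(-7 - 4\right)^{2} - 44 = \left(-11\right)^{2} - 44 = 121 - 44 = 77$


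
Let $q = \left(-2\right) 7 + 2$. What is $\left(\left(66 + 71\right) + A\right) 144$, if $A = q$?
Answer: $18000$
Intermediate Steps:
$q = -12$ ($q = -14 + 2 = -12$)
$A = -12$
$\left(\left(66 + 71\right) + A\right) 144 = \left(\left(66 + 71\right) - 12\right) 144 = \left(137 - 12\right) 144 = 125 \cdot 144 = 18000$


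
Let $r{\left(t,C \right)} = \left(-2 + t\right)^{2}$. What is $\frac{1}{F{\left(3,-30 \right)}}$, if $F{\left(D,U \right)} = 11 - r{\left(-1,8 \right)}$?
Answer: $\frac{1}{2} \approx 0.5$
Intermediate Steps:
$F{\left(D,U \right)} = 2$ ($F{\left(D,U \right)} = 11 - \left(-2 - 1\right)^{2} = 11 - \left(-3\right)^{2} = 11 - 9 = 2$)
$\frac{1}{F{\left(3,-30 \right)}} = \frac{1}{2}$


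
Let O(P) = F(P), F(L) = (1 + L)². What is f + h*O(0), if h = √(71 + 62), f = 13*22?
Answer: 286 + √133 ≈ 297.53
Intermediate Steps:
f = 286
h = √133 ≈ 11.533
O(P) = (1 + P)²
f + h*O(0) = 286 + √133*(1 + 0)² = 286 + √133*1² = 286 + √133*1 = 286 + √133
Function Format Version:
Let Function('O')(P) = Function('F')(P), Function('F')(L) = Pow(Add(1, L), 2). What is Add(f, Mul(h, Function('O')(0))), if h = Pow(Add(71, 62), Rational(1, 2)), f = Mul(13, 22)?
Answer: Add(286, Pow(133, Rational(1, 2))) ≈ 297.53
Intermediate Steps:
f = 286
h = Pow(133, Rational(1, 2)) ≈ 11.533
Function('O')(P) = Pow(Add(1, P), 2)
Add(f, Mul(h, Function('O')(0))) = Add(286, Mul(Pow(133, Rational(1, 2)), Pow(Add(1, 0), 2))) = Add(286, Mul(Pow(133, Rational(1, 2)), Pow(1, 2))) = Add(286, Mul(Pow(133, Rational(1, 2)), 1)) = Add(286, Pow(133, Rational(1, 2)))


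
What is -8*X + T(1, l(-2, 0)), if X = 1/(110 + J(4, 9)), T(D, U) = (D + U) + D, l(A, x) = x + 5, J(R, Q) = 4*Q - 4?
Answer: 493/71 ≈ 6.9437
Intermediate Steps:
J(R, Q) = -4 + 4*Q
l(A, x) = 5 + x
T(D, U) = U + 2*D
X = 1/142 (X = 1/(110 + (-4 + 4*9)) = 1/(110 + (-4 + 36)) = 1/(110 + 32) = 1/142 ≈ 0.0070423)
-8*X + T(1, l(-2, 0)) = -8*1/142 + ((5 + 0) + 2*1) = -4/71 + (5 + 2) = -4/71 + 7 = 493/71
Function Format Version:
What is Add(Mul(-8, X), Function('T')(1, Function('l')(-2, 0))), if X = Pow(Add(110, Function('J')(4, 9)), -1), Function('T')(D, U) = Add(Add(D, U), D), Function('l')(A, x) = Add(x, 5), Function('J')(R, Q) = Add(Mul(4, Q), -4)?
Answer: Rational(493, 71) ≈ 6.9437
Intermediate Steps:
Function('J')(R, Q) = Add(-4, Mul(4, Q))
Function('l')(A, x) = Add(5, x)
Function('T')(D, U) = Add(U, Mul(2, D))
X = Rational(1, 142) (X = Pow(Add(110, Add(-4, Mul(4, 9))), -1) = Pow(Add(110, Add(-4, 36)), -1) = Pow(Add(110, 32), -1) = Pow(142, -1) = Rational(1, 142) ≈ 0.0070423)
Add(Mul(-8, X), Function('T')(1, Function('l')(-2, 0))) = Add(Mul(-8, Rational(1, 142)), Add(Add(5, 0), Mul(2, 1))) = Add(Rational(-4, 71), Add(5, 2)) = Add(Rational(-4, 71), 7) = Rational(493, 71)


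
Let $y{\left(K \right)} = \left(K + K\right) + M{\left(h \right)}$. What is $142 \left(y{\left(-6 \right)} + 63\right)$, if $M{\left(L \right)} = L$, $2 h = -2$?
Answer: $7100$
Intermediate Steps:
$h = -1$ ($h = \frac{1}{2} \left(-2\right) = -1$)
$y{\left(K \right)} = -1 + 2 K$ ($y{\left(K \right)} = \left(K + K\right) - 1 = 2 K - 1 = -1 + 2 K$)
$142 \left(y{\left(-6 \right)} + 63\right) = 142 \left(\left(-1 + 2 \left(-6\right)\right) + 63\right) = 142 \left(\left(-1 - 12\right) + 63\right) = 142 \left(-13 + 63\right) = 142 \cdot 50 = 7100$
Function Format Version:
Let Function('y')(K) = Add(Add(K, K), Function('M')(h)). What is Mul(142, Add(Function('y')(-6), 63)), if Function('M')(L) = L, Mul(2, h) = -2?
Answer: 7100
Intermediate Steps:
h = -1 (h = Mul(Rational(1, 2), -2) = -1)
Function('y')(K) = Add(-1, Mul(2, K)) (Function('y')(K) = Add(Add(K, K), -1) = Add(Mul(2, K), -1) = Add(-1, Mul(2, K)))
Mul(142, Add(Function('y')(-6), 63)) = Mul(142, Add(Add(-1, Mul(2, -6)), 63)) = Mul(142, Add(Add(-1, -12), 63)) = Mul(142, Add(-13, 63)) = Mul(142, 50) = 7100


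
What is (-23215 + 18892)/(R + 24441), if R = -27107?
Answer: 4323/2666 ≈ 1.6215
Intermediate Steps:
(-23215 + 18892)/(R + 24441) = (-23215 + 18892)/(-27107 + 24441) = -4323/(-2666) = -4323*(-1/2666) = 4323/2666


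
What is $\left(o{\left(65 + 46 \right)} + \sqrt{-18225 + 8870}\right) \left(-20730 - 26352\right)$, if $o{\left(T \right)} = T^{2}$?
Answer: $-580097322 - 47082 i \sqrt{9355} \approx -5.801 \cdot 10^{8} - 4.5538 \cdot 10^{6} i$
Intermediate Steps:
$\left(o{\left(65 + 46 \right)} + \sqrt{-18225 + 8870}\right) \left(-20730 - 26352\right) = \left(\left(65 + 46\right)^{2} + \sqrt{-18225 + 8870}\right) \left(-20730 - 26352\right) = \left(111^{2} + \sqrt{-9355}\right) \left(-47082\right) = \left(12321 + i \sqrt{9355}\right) \left(-47082\right) = -580097322 - 47082 i \sqrt{9355}$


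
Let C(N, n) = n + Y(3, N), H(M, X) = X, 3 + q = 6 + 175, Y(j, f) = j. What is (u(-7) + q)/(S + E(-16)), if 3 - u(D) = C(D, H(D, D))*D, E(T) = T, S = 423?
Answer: 153/407 ≈ 0.37592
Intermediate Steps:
q = 178 (q = -3 + (6 + 175) = -3 + 181 = 178)
C(N, n) = 3 + n (C(N, n) = n + 3 = 3 + n)
u(D) = 3 - D*(3 + D) (u(D) = 3 - (3 + D)*D = 3 - D*(3 + D))
(u(-7) + q)/(S + E(-16)) = ((3 - 1*(-7)*(3 - 7)) + 178)/(423 - 16) = ((3 - 1*(-7)*(-4)) + 178)/407 = ((3 - 28) + 178)*(1/407) = (-25 + 178)*(1/407) = 153*(1/407) = 153/407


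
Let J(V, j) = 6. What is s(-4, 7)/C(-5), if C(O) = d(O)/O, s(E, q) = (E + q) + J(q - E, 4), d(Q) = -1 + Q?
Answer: 15/2 ≈ 7.5000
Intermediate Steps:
s(E, q) = 6 + E + q (s(E, q) = (E + q) + 6 = 6 + E + q)
C(O) = (-1 + O)/O
s(-4, 7)/C(-5) = (6 - 4 + 7)/(((-1 - 5)/(-5))) = 9/(-1/5*(-6)) = 9/(6/5) = (5/6)*9 = 15/2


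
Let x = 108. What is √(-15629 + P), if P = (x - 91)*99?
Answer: I*√13946 ≈ 118.09*I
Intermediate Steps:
P = 1683 (P = (108 - 91)*99 = 17*99 = 1683)
√(-15629 + P) = √(-15629 + 1683) = √(-13946) = I*√13946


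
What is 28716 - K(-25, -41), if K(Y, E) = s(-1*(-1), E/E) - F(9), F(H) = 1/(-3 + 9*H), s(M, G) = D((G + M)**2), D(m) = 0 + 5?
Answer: 2239459/78 ≈ 28711.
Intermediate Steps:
D(m) = 5
s(M, G) = 5
K(Y, E) = 389/78 (K(Y, E) = 5 - 1/(3*(-1 + 3*9)) = 5 - 1/(3*(-1 + 27)) = 5 - 1/(3*26) = 5 - 1*1/78 = 5 - 1/78 = 389/78)
28716 - K(-25, -41) = 28716 - 1*389/78 = 28716 - 389/78 = 2239459/78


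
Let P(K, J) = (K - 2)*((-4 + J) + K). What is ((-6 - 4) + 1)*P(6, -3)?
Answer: 36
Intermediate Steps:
P(K, J) = (-2 + K)*(-4 + J + K)
((-6 - 4) + 1)*P(6, -3) = ((-6 - 4) + 1)*(8 + 6² - 6*6 - 2*(-3) - 3*6) = (-10 + 1)*(8 + 36 - 36 + 6 - 18) = -9*(-4) = 36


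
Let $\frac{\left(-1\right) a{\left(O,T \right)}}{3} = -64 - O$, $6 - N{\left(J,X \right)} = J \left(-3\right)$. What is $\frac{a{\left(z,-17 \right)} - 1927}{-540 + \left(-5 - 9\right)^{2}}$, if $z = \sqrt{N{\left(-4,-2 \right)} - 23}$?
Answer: $\frac{1735}{344} - \frac{3 i \sqrt{29}}{344} \approx 5.0436 - 0.046964 i$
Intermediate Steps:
$N{\left(J,X \right)} = 6 + 3 J$ ($N{\left(J,X \right)} = 6 - J \left(-3\right) = 6 - - 3 J = 6 + 3 J$)
$z = i \sqrt{29}$ ($z = \sqrt{\left(6 + 3 \left(-4\right)\right) - 23} = \sqrt{\left(6 - 12\right) - 23} = \sqrt{-6 - 23} = \sqrt{-29} = i \sqrt{29} \approx 5.3852 i$)
$a{\left(O,T \right)} = 192 + 3 O$ ($a{\left(O,T \right)} = - 3 \left(-64 - O\right) = 192 + 3 O$)
$\frac{a{\left(z,-17 \right)} - 1927}{-540 + \left(-5 - 9\right)^{2}} = \frac{\left(192 + 3 i \sqrt{29}\right) - 1927}{-540 + \left(-5 - 9\right)^{2}} = \frac{\left(192 + 3 i \sqrt{29}\right) - 1927}{-540 + \left(-14\right)^{2}} = \frac{-1735 + 3 i \sqrt{29}}{-540 + 196} = \frac{-1735 + 3 i \sqrt{29}}{-344} = \left(-1735 + 3 i \sqrt{29}\right) \left(- \frac{1}{344}\right) = \frac{1735}{344} - \frac{3 i \sqrt{29}}{344}$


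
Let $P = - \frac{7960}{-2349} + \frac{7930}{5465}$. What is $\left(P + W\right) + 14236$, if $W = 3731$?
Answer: $\frac{46141925713}{2567457} \approx 17972.0$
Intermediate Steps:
$P = \frac{12425794}{2567457}$ ($P = \left(-7960\right) \left(- \frac{1}{2349}\right) + 7930 \cdot \frac{1}{5465} = \frac{7960}{2349} + \frac{1586}{1093} = \frac{12425794}{2567457} \approx 4.8397$)
$\left(P + W\right) + 14236 = \left(\frac{12425794}{2567457} + 3731\right) + 14236 = \frac{9591607861}{2567457} + 14236 = \frac{46141925713}{2567457}$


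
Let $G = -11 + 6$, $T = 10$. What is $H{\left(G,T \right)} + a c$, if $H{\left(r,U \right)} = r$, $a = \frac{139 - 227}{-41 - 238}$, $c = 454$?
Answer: $\frac{38557}{279} \approx 138.2$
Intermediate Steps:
$a = \frac{88}{279}$ ($a = - \frac{88}{-279} = \left(-88\right) \left(- \frac{1}{279}\right) = \frac{88}{279} \approx 0.31541$)
$G = -5$
$H{\left(G,T \right)} + a c = -5 + \frac{88}{279} \cdot 454 = -5 + \frac{39952}{279} = \frac{38557}{279}$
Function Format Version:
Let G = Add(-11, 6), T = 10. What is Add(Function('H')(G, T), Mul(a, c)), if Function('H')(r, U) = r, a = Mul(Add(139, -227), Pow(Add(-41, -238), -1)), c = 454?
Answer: Rational(38557, 279) ≈ 138.20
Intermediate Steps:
a = Rational(88, 279) (a = Mul(-88, Pow(-279, -1)) = Mul(-88, Rational(-1, 279)) = Rational(88, 279) ≈ 0.31541)
G = -5
Add(Function('H')(G, T), Mul(a, c)) = Add(-5, Mul(Rational(88, 279), 454)) = Add(-5, Rational(39952, 279)) = Rational(38557, 279)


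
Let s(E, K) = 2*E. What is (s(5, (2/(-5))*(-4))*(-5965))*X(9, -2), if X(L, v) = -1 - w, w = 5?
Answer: 357900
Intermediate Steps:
X(L, v) = -6 (X(L, v) = -1 - 1*5 = -1 - 5 = -6)
(s(5, (2/(-5))*(-4))*(-5965))*X(9, -2) = ((2*5)*(-5965))*(-6) = (10*(-5965))*(-6) = -59650*(-6) = 357900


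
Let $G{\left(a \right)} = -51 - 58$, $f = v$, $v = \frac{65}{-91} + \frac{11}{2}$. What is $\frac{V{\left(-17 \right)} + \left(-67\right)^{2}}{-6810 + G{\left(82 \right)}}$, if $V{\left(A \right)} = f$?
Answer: $- \frac{62913}{96866} \approx -0.64948$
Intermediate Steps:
$v = \frac{67}{14}$ ($v = 65 \left(- \frac{1}{91}\right) + 11 \cdot \frac{1}{2} = - \frac{5}{7} + \frac{11}{2} = \frac{67}{14} \approx 4.7857$)
$f = \frac{67}{14} \approx 4.7857$
$G{\left(a \right)} = -109$
$V{\left(A \right)} = \frac{67}{14}$
$\frac{V{\left(-17 \right)} + \left(-67\right)^{2}}{-6810 + G{\left(82 \right)}} = \frac{\frac{67}{14} + \left(-67\right)^{2}}{-6810 - 109} = \frac{\frac{67}{14} + 4489}{-6919} = \frac{62913}{14} \left(- \frac{1}{6919}\right) = - \frac{62913}{96866}$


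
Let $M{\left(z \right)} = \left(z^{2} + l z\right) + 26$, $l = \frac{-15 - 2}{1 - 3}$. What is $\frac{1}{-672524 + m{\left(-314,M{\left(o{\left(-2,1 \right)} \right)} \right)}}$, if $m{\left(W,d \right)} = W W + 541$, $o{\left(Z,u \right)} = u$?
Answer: $- \frac{1}{573387} \approx -1.744 \cdot 10^{-6}$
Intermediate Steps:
$l = \frac{17}{2}$ ($l = - \frac{17}{-2} = \left(-17\right) \left(- \frac{1}{2}\right) = \frac{17}{2} \approx 8.5$)
$M{\left(z \right)} = 26 + z^{2} + \frac{17 z}{2}$ ($M{\left(z \right)} = \left(z^{2} + \frac{17 z}{2}\right) + 26 = 26 + z^{2} + \frac{17 z}{2}$)
$m{\left(W,d \right)} = 541 + W^{2}$ ($m{\left(W,d \right)} = W^{2} + 541 = 541 + W^{2}$)
$\frac{1}{-672524 + m{\left(-314,M{\left(o{\left(-2,1 \right)} \right)} \right)}} = \frac{1}{-672524 + \left(541 + \left(-314\right)^{2}\right)} = \frac{1}{-672524 + \left(541 + 98596\right)} = \frac{1}{-672524 + 99137} = \frac{1}{-573387} = - \frac{1}{573387}$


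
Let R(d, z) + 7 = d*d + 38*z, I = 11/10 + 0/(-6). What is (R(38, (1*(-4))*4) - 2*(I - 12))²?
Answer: 18096516/25 ≈ 7.2386e+5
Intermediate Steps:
I = 11/10 (I = 11*(⅒) + 0*(-⅙) = 11/10 + 0 = 11/10 ≈ 1.1000)
R(d, z) = -7 + d² + 38*z (R(d, z) = -7 + (d*d + 38*z) = -7 + (d² + 38*z) = -7 + d² + 38*z)
(R(38, (1*(-4))*4) - 2*(I - 12))² = ((-7 + 38² + 38*((1*(-4))*4)) - 2*(11/10 - 12))² = ((-7 + 1444 + 38*(-4*4)) - 2*(-109/10))² = ((-7 + 1444 + 38*(-16)) + 109/5)² = ((-7 + 1444 - 608) + 109/5)² = (829 + 109/5)² = (4254/5)² = 18096516/25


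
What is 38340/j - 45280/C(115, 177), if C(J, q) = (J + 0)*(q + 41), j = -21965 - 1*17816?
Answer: -276246748/99730967 ≈ -2.7699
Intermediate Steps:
j = -39781 (j = -21965 - 17816 = -39781)
C(J, q) = J*(41 + q)
38340/j - 45280/C(115, 177) = 38340/(-39781) - 45280*1/(115*(41 + 177)) = 38340*(-1/39781) - 45280/(115*218) = -38340/39781 - 45280/25070 = -38340/39781 - 45280*1/25070 = -38340/39781 - 4528/2507 = -276246748/99730967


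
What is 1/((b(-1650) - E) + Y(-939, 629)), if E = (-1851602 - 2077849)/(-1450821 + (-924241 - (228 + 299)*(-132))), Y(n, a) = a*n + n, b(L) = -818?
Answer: -2305498/1365753278675 ≈ -1.6881e-6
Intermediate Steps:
Y(n, a) = n + a*n
E = 3929451/2305498 (E = -3929451/(-1450821 + (-924241 - 527*(-132))) = -3929451/(-1450821 + (-924241 - 1*(-69564))) = -3929451/(-1450821 + (-924241 + 69564)) = -3929451/(-1450821 - 854677) = -3929451/(-2305498) = -3929451*(-1/2305498) = 3929451/2305498 ≈ 1.7044)
1/((b(-1650) - E) + Y(-939, 629)) = 1/((-818 - 1*3929451/2305498) - 939*(1 + 629)) = 1/((-818 - 3929451/2305498) - 939*630) = 1/(-1889826815/2305498 - 591570) = 1/(-1365753278675/2305498) = -2305498/1365753278675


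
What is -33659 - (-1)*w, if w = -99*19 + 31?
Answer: -35509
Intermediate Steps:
w = -1850 (w = -1881 + 31 = -1850)
-33659 - (-1)*w = -33659 - (-1)*(-1850) = -33659 - 1*1850 = -33659 - 1850 = -35509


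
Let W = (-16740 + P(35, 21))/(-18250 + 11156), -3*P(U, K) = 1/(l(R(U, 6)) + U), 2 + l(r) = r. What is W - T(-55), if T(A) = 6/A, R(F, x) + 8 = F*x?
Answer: 27164047/11002794 ≈ 2.4688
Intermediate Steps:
R(F, x) = -8 + F*x
l(r) = -2 + r
P(U, K) = -1/(3*(-10 + 7*U)) (P(U, K) = -1/(3*((-2 + (-8 + U*6)) + U)) = -1/(3*((-2 + (-8 + 6*U)) + U)) = -1/(3*((-10 + 6*U) + U)) = -1/(3*(-10 + 7*U)))
W = 11801701/5001270 (W = (-16740 - 1/(-30 + 21*35))/(-18250 + 11156) = (-16740 - 1/(-30 + 735))/(-7094) = (-16740 - 1/705)*(-1/7094) = -11801701/705*(-1/7094) = 11801701/5001270 ≈ 2.3597)
W - T(-55) = 11801701/5001270 - 6/(-55) = 11801701/5001270 - 6*(-1)/55 = 11801701/5001270 - 1*(-6/55) = 11801701/5001270 + 6/55 = 27164047/11002794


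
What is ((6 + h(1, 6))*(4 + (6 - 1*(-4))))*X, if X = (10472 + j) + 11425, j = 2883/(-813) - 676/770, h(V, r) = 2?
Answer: 36546590592/14905 ≈ 2.4520e+6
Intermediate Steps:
j = -461583/104335 (j = 2883*(-1/813) - 676*1/770 = -961/271 - 338/385 = -461583/104335 ≈ -4.4240)
X = 2284161912/104335 (X = (10472 - 461583/104335) + 11425 = 1092134537/104335 + 11425 = 2284161912/104335 ≈ 21893.)
((6 + h(1, 6))*(4 + (6 - 1*(-4))))*X = ((6 + 2)*(4 + (6 - 1*(-4))))*(2284161912/104335) = (8*(4 + (6 + 4)))*(2284161912/104335) = (8*(4 + 10))*(2284161912/104335) = (8*14)*(2284161912/104335) = 112*(2284161912/104335) = 36546590592/14905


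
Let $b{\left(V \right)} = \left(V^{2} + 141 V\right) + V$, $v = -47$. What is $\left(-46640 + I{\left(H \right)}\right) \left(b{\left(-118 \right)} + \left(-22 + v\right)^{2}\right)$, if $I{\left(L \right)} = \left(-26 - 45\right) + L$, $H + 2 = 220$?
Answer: $-89684997$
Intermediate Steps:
$H = 218$ ($H = -2 + 220 = 218$)
$b{\left(V \right)} = V^{2} + 142 V$
$I{\left(L \right)} = -71 + L$
$\left(-46640 + I{\left(H \right)}\right) \left(b{\left(-118 \right)} + \left(-22 + v\right)^{2}\right) = \left(-46640 + \left(-71 + 218\right)\right) \left(- 118 \left(142 - 118\right) + \left(-22 - 47\right)^{2}\right) = \left(-46640 + 147\right) \left(\left(-118\right) 24 + \left(-69\right)^{2}\right) = - 46493 \left(-2832 + 4761\right) = \left(-46493\right) 1929 = -89684997$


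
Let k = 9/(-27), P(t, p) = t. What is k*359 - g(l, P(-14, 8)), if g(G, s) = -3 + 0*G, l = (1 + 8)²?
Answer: -350/3 ≈ -116.67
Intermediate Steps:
l = 81 (l = 9² = 81)
k = -⅓ (k = 9*(-1/27) = -⅓ ≈ -0.33333)
g(G, s) = -3 (g(G, s) = -3 + 0 = -3)
k*359 - g(l, P(-14, 8)) = -⅓*359 - 1*(-3) = -359/3 + 3 = -350/3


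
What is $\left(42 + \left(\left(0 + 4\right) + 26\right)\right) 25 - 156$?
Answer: $1644$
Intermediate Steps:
$\left(42 + \left(\left(0 + 4\right) + 26\right)\right) 25 - 156 = \left(42 + \left(4 + 26\right)\right) 25 - 156 = \left(42 + 30\right) 25 - 156 = 72 \cdot 25 - 156 = 1800 - 156 = 1644$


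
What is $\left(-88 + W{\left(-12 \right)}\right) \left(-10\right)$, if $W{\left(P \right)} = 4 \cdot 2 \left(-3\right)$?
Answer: $1120$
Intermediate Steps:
$W{\left(P \right)} = -24$ ($W{\left(P \right)} = 8 \left(-3\right) = -24$)
$\left(-88 + W{\left(-12 \right)}\right) \left(-10\right) = \left(-88 - 24\right) \left(-10\right) = \left(-112\right) \left(-10\right) = 1120$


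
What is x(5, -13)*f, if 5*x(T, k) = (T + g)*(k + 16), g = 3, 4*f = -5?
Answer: -6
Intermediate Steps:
f = -5/4 (f = (¼)*(-5) = -5/4 ≈ -1.2500)
x(T, k) = (3 + T)*(16 + k)/5 (x(T, k) = ((T + 3)*(k + 16))/5 = ((3 + T)*(16 + k))/5 = (3 + T)*(16 + k)/5)
x(5, -13)*f = (48/5 + (⅗)*(-13) + (16/5)*5 + (⅕)*5*(-13))*(-5/4) = (48/5 - 39/5 + 16 - 13)*(-5/4) = (24/5)*(-5/4) = -6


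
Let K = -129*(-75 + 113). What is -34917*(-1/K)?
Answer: -11639/1634 ≈ -7.1230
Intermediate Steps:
K = -4902 (K = -129*38 = -4902)
-34917*(-1/K) = -34917/((-1*(-4902))) = -34917/4902 = -34917*1/4902 = -11639/1634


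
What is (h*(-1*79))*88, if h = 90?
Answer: -625680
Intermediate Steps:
(h*(-1*79))*88 = (90*(-1*79))*88 = (90*(-79))*88 = -7110*88 = -625680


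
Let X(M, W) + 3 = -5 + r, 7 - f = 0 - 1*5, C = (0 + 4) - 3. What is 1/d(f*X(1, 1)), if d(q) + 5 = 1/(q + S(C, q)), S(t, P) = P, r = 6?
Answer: -48/241 ≈ -0.19917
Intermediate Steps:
C = 1 (C = 4 - 3 = 1)
f = 12 (f = 7 - (0 - 1*5) = 7 - (0 - 5) = 7 - 1*(-5) = 7 + 5 = 12)
X(M, W) = -2 (X(M, W) = -3 + (-5 + 6) = -3 + 1 = -2)
d(q) = -5 + 1/(2*q) (d(q) = -5 + 1/(q + q) = -5 + 1/(2*q))
1/d(f*X(1, 1)) = 1/(-5 + 1/(2*((12*(-2))))) = 1/(-5 + (1/2)/(-24)) = 1/(-5 + (1/2)*(-1/24)) = 1/(-5 - 1/48) = 1/(-241/48) = -48/241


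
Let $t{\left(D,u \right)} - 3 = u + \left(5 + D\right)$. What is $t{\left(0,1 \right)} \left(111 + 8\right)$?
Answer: $1071$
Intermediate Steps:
$t{\left(D,u \right)} = 8 + D + u$ ($t{\left(D,u \right)} = 3 + \left(u + \left(5 + D\right)\right) = 3 + \left(5 + D + u\right) = 8 + D + u$)
$t{\left(0,1 \right)} \left(111 + 8\right) = \left(8 + 0 + 1\right) \left(111 + 8\right) = 9 \cdot 119 = 1071$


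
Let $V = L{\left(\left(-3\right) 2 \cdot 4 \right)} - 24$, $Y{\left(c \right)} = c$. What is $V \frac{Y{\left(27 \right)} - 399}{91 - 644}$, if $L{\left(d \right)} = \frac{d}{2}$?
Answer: $- \frac{13392}{553} \approx -24.217$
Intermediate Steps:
$L{\left(d \right)} = \frac{d}{2}$ ($L{\left(d \right)} = d \frac{1}{2} = \frac{d}{2}$)
$V = -36$ ($V = \frac{\left(-3\right) 2 \cdot 4}{2} - 24 = \frac{\left(-6\right) 4}{2} - 24 = \frac{1}{2} \left(-24\right) - 24 = -12 - 24 = -36$)
$V \frac{Y{\left(27 \right)} - 399}{91 - 644} = - 36 \frac{27 - 399}{91 - 644} = - 36 \left(- \frac{372}{-553}\right) = - 36 \left(\left(-372\right) \left(- \frac{1}{553}\right)\right) = \left(-36\right) \frac{372}{553} = - \frac{13392}{553}$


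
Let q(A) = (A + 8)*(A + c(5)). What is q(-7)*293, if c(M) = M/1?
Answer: -586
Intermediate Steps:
c(M) = M (c(M) = M*1 = M)
q(A) = (5 + A)*(8 + A) (q(A) = (A + 8)*(A + 5) = (8 + A)*(5 + A) = (5 + A)*(8 + A))
q(-7)*293 = (40 + (-7)² + 13*(-7))*293 = (40 + 49 - 91)*293 = -2*293 = -586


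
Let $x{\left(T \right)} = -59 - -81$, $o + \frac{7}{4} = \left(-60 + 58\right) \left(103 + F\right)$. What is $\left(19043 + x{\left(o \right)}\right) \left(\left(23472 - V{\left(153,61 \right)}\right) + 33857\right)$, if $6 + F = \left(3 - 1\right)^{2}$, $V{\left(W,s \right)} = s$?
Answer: $1091814420$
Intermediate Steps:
$F = -2$ ($F = -6 + \left(3 - 1\right)^{2} = -6 + 2^{2} = -6 + 4 = -2$)
$o = - \frac{815}{4}$ ($o = - \frac{7}{4} + \left(-60 + 58\right) \left(103 - 2\right) = - \frac{7}{4} - 202 = - \frac{815}{4} \approx -203.75$)
$x{\left(T \right)} = 22$ ($x{\left(T \right)} = -59 + 81 = 22$)
$\left(19043 + x{\left(o \right)}\right) \left(\left(23472 - V{\left(153,61 \right)}\right) + 33857\right) = \left(19043 + 22\right) \left(\left(23472 - 61\right) + 33857\right) = 19065 \left(\left(23472 - 61\right) + 33857\right) = 19065 \left(23411 + 33857\right) = 19065 \cdot 57268 = 1091814420$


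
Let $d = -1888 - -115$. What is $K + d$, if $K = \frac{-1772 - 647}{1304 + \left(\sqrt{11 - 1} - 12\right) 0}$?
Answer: $- \frac{2314411}{1304} \approx -1774.9$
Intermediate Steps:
$K = - \frac{2419}{1304}$ ($K = - \frac{2419}{1304 + \left(\sqrt{10} - 12\right) 0} = - \frac{2419}{1304 + \left(-12 + \sqrt{10}\right) 0} = - \frac{2419}{1304 + 0} = - \frac{2419}{1304} \approx -1.8551$)
$d = -1773$ ($d = -1888 + 115 = -1773$)
$K + d = - \frac{2419}{1304} - 1773 = - \frac{2314411}{1304}$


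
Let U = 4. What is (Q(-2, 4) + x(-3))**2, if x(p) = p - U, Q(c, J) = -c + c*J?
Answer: 169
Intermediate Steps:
Q(c, J) = -c + J*c
x(p) = -4 + p (x(p) = p - 1*4 = p - 4 = -4 + p)
(Q(-2, 4) + x(-3))**2 = (-2*(-1 + 4) + (-4 - 3))**2 = (-2*3 - 7)**2 = (-6 - 7)**2 = (-13)**2 = 169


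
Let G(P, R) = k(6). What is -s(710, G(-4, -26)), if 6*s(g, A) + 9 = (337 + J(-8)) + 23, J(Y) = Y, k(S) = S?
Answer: -343/6 ≈ -57.167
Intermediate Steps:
G(P, R) = 6
s(g, A) = 343/6 (s(g, A) = -3/2 + ((337 - 8) + 23)/6 = -3/2 + (329 + 23)/6 = -3/2 + (⅙)*352 = -3/2 + 176/3 = 343/6)
-s(710, G(-4, -26)) = -1*343/6 = -343/6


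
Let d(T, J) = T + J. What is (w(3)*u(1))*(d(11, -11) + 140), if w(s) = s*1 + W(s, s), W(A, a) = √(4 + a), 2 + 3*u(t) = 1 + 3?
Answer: 280 + 280*√7/3 ≈ 526.94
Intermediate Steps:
u(t) = ⅔ (u(t) = -⅔ + (1 + 3)/3 = -⅔ + (⅓)*4 = -⅔ + 4/3 = ⅔)
w(s) = s + √(4 + s) (w(s) = s*1 + √(4 + s) = s + √(4 + s))
d(T, J) = J + T
(w(3)*u(1))*(d(11, -11) + 140) = ((3 + √(4 + 3))*(⅔))*((-11 + 11) + 140) = ((3 + √7)*(⅔))*(0 + 140) = (2 + 2*√7/3)*140 = 280 + 280*√7/3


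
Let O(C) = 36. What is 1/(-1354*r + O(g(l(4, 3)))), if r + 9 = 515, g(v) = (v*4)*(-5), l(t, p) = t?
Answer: -1/685088 ≈ -1.4597e-6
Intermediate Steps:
g(v) = -20*v (g(v) = (4*v)*(-5) = -20*v)
r = 506 (r = -9 + 515 = 506)
1/(-1354*r + O(g(l(4, 3)))) = 1/(-1354*506 + 36) = 1/(-685124 + 36) = 1/(-685088) = -1/685088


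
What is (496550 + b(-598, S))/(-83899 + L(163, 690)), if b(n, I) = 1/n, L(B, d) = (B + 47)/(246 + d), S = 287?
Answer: -1781621394/301028807 ≈ -5.9184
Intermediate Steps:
L(B, d) = (47 + B)/(246 + d)
(496550 + b(-598, S))/(-83899 + L(163, 690)) = (496550 + 1/(-598))/(-83899 + (47 + 163)/(246 + 690)) = (496550 - 1/598)/(-83899 + 210/936) = 296936899/(598*(-83899 + (1/936)*210)) = 296936899/(598*(-83899 + 35/156)) = 296936899/(598*(-13088209/156)) = (296936899/598)*(-156/13088209) = -1781621394/301028807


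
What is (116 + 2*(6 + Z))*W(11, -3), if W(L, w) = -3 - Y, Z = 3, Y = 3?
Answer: -804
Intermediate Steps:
W(L, w) = -6 (W(L, w) = -3 - 1*3 = -3 - 3 = -6)
(116 + 2*(6 + Z))*W(11, -3) = (116 + 2*(6 + 3))*(-6) = (116 + 2*9)*(-6) = (116 + 18)*(-6) = 134*(-6) = -804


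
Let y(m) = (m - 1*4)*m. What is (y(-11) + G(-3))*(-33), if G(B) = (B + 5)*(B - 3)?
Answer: -5049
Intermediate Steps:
G(B) = (-3 + B)*(5 + B) (G(B) = (5 + B)*(-3 + B) = (-3 + B)*(5 + B))
y(m) = m*(-4 + m) (y(m) = (m - 4)*m = (-4 + m)*m = m*(-4 + m))
(y(-11) + G(-3))*(-33) = (-11*(-4 - 11) + (-15 + (-3)**2 + 2*(-3)))*(-33) = (-11*(-15) + (-15 + 9 - 6))*(-33) = (165 - 12)*(-33) = 153*(-33) = -5049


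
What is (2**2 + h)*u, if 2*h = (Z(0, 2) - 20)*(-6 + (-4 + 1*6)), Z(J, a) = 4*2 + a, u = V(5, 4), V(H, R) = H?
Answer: 120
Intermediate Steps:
u = 5
Z(J, a) = 8 + a
h = 20 (h = (((8 + 2) - 20)*(-6 + (-4 + 1*6)))/2 = ((10 - 20)*(-6 + (-4 + 6)))/2 = (-10*(-6 + 2))/2 = (-10*(-4))/2 = (1/2)*40 = 20)
(2**2 + h)*u = (2**2 + 20)*5 = (4 + 20)*5 = 24*5 = 120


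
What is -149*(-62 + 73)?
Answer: -1639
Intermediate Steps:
-149*(-62 + 73) = -149*11 = -1639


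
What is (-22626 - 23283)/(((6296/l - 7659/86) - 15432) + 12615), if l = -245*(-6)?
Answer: 2901907890/183421207 ≈ 15.821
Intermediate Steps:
l = 1470
(-22626 - 23283)/(((6296/l - 7659/86) - 15432) + 12615) = (-22626 - 23283)/(((6296/1470 - 7659/86) - 15432) + 12615) = -45909/(((6296*(1/1470) - 7659*1/86) - 15432) + 12615) = -45909/(((3148/735 - 7659/86) - 15432) + 12615) = -45909/((-5358637/63210 - 15432) + 12615) = -45909/(-980815357/63210 + 12615) = -45909/(-183421207/63210) = -45909*(-63210/183421207) = 2901907890/183421207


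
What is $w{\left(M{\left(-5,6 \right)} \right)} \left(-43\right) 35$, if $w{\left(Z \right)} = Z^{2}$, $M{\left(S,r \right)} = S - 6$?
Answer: $-182105$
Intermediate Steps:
$M{\left(S,r \right)} = -6 + S$ ($M{\left(S,r \right)} = S - 6 = -6 + S$)
$w{\left(M{\left(-5,6 \right)} \right)} \left(-43\right) 35 = \left(-6 - 5\right)^{2} \left(-43\right) 35 = \left(-11\right)^{2} \left(-43\right) 35 = 121 \left(-43\right) 35 = \left(-5203\right) 35 = -182105$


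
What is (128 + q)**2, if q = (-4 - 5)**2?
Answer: 43681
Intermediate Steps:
q = 81 (q = (-9)**2 = 81)
(128 + q)**2 = (128 + 81)**2 = 209**2 = 43681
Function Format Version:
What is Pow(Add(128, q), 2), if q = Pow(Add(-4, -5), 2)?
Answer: 43681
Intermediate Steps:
q = 81 (q = Pow(-9, 2) = 81)
Pow(Add(128, q), 2) = Pow(Add(128, 81), 2) = Pow(209, 2) = 43681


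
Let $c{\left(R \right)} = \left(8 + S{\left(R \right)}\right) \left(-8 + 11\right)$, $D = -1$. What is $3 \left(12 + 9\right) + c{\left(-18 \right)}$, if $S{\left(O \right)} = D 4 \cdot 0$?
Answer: $87$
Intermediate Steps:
$S{\left(O \right)} = 0$ ($S{\left(O \right)} = \left(-1\right) 4 \cdot 0 = \left(-4\right) 0 = 0$)
$c{\left(R \right)} = 24$ ($c{\left(R \right)} = \left(8 + 0\right) \left(-8 + 11\right) = 8 \cdot 3 = 24$)
$3 \left(12 + 9\right) + c{\left(-18 \right)} = 3 \left(12 + 9\right) + 24 = 3 \cdot 21 + 24 = 63 + 24 = 87$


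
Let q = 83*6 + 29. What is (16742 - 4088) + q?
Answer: 13181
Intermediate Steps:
q = 527 (q = 498 + 29 = 527)
(16742 - 4088) + q = (16742 - 4088) + 527 = 12654 + 527 = 13181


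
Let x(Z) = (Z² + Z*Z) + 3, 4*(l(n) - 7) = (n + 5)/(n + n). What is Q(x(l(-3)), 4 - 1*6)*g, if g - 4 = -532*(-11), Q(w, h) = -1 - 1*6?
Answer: -40992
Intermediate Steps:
l(n) = 7 + (5 + n)/(8*n) (l(n) = 7 + ((n + 5)/(n + n))/4 = 7 + ((5 + n)/((2*n)))/4 = 7 + ((5 + n)*(1/(2*n)))/4 = 7 + ((5 + n)/(2*n))/4 = 7 + (5 + n)/(8*n))
x(Z) = 3 + 2*Z² (x(Z) = (Z² + Z²) + 3 = 2*Z² + 3 = 3 + 2*Z²)
Q(w, h) = -7 (Q(w, h) = -1 - 6 = -7)
g = 5856 (g = 4 - 532*(-11) = 4 + 5852 = 5856)
Q(x(l(-3)), 4 - 1*6)*g = -7*5856 = -40992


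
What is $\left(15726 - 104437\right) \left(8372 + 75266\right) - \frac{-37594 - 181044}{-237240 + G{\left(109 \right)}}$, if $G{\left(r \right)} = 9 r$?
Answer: $- \frac{1752949785216700}{236259} \approx -7.4196 \cdot 10^{9}$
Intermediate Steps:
$\left(15726 - 104437\right) \left(8372 + 75266\right) - \frac{-37594 - 181044}{-237240 + G{\left(109 \right)}} = \left(15726 - 104437\right) \left(8372 + 75266\right) - \frac{-37594 - 181044}{-237240 + 9 \cdot 109} = \left(-88711\right) 83638 - - \frac{218638}{-237240 + 981} = -7419610618 - - \frac{218638}{-236259} = -7419610618 - \left(-218638\right) \left(- \frac{1}{236259}\right) = -7419610618 - \frac{218638}{236259} = - \frac{1752949785216700}{236259}$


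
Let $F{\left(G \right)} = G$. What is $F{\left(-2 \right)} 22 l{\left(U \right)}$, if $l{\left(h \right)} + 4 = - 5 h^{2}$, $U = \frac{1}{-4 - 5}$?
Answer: $\frac{14476}{81} \approx 178.72$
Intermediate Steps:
$U = - \frac{1}{9}$ ($U = \frac{1}{-9} = - \frac{1}{9} \approx -0.11111$)
$l{\left(h \right)} = -4 - 5 h^{2}$
$F{\left(-2 \right)} 22 l{\left(U \right)} = \left(-2\right) 22 \left(-4 - 5 \left(- \frac{1}{9}\right)^{2}\right) = - 44 \left(-4 - \frac{5}{81}\right) = \left(-44\right) \left(- \frac{329}{81}\right) = \frac{14476}{81}$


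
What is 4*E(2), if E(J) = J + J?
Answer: 16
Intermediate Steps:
E(J) = 2*J
4*E(2) = 4*(2*2) = 4*4 = 16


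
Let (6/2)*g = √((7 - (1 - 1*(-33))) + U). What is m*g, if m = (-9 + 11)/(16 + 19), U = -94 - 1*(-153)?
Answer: 8*√2/105 ≈ 0.10775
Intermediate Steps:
U = 59 (U = -94 + 153 = 59)
m = 2/35 ≈ 0.057143
g = 4*√2/3 (g = √((7 - (1 - 1*(-33))) + 59)/3 = √((7 - (1 + 33)) + 59)/3 = √((7 - 1*34) + 59)/3 = √((7 - 34) + 59)/3 = √(-27 + 59)/3 = √32/3 = (4*√2)/3 = 4*√2/3 ≈ 1.8856)
m*g = 2*(4*√2/3)/35 = 8*√2/105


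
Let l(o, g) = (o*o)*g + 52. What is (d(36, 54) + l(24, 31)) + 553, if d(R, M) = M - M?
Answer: 18461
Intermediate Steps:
l(o, g) = 52 + g*o² (l(o, g) = o²*g + 52 = g*o² + 52 = 52 + g*o²)
d(R, M) = 0
(d(36, 54) + l(24, 31)) + 553 = (0 + (52 + 31*24²)) + 553 = (0 + (52 + 31*576)) + 553 = (0 + (52 + 17856)) + 553 = (0 + 17908) + 553 = 17908 + 553 = 18461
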